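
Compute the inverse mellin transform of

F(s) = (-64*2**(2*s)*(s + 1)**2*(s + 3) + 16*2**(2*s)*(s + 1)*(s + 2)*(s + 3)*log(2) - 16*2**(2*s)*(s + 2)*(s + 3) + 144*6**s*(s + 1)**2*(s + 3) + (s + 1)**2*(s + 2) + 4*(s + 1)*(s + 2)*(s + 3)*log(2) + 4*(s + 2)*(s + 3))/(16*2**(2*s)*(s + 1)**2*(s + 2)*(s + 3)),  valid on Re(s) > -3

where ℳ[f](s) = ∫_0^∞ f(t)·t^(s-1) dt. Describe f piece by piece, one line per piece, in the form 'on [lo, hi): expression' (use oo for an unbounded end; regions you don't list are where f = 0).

peel off the shared t-power: 4*t**(5/2) on [0, 1/4); sqrt(t)*log(2*t) on [1/4, 1); 4*t**(3/2) on [1, 3/2)
reversing the shared t-power: 4*t**2 on [0, 1/4); log(2*t) on [1/4, 1); 4*t on [1, 3/2)
undo the common scale on t: t**2 on [0, 1/2); log(t) on [1/2, 2); 2*t on [2, 3)
cuts at 1/4, 1: linearity sums the 3 kernel integrals
∫ over [0, 1/4) of 4*t**3·t^(s-1) joins the sum
[1/4, 1) adds the kernel integral of t*log(2*t)
∫ 4*t**2·t^(s-1) over [1, 3/2)

on [0, 1/4): 4*t**3
on [1/4, 1): t*log(2*t)
on [1, 3/2): 4*t**2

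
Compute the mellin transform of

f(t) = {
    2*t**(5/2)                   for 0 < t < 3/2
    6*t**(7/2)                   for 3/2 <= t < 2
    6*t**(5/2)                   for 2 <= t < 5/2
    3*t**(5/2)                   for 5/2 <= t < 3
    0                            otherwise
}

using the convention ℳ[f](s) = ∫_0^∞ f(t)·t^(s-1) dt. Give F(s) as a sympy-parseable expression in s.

3*(128*sqrt(2)*2**(2*s)*s + 192*sqrt(2)*2**(2*s) - 42*3**s*sqrt(6)*s - 93*3**s*sqrt(6) + 50*sqrt(10)*5**s*s + 175*sqrt(10)*5**s + 144*sqrt(3)*6**s*s + 504*sqrt(3)*6**s)/(4*2**s*(4*s**2 + 24*s + 35))
  Re(s) > -5/2

treat the 4 regions marked off by 3/2, 2, 5/2 separately and sum
∫ 2*t**(5/2)·t^(s-1) over [0, 3/2)
over [3/2, 2), the kernel integral of 6*t**(7/2) enters the sum
for t in [2, 5/2): the term is ∫ 6*t**(5/2)·t^(s-1)
∫ 3*t**(5/2)·t^(s-1) over [5/2, 3)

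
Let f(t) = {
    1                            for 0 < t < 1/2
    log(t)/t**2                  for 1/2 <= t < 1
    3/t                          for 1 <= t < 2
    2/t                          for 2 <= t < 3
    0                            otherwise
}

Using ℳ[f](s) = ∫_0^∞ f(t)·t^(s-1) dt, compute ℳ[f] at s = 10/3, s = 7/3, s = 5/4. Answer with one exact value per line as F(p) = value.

F(10/3) = -207/112 + 3*2**(2/3)*log(2)/16 + 51*2**(2/3)/320 + 12*2**(1/3)/7 + 54*3**(1/3)/7
F(7/3) = -45/4 + 3*2**(2/3)*log(2)/2 + 3*2**(1/3)/2 + 9*3**(1/3)/2 + 255*2**(2/3)/56
F(5/4) = 2**(3/4)*(-310*2**(1/4) - 60*log(2) + 89 + 90*sqrt(2) + 180*6**(1/4))/45

undo the shared t-power: t on [0, 1/2); log(t)/t on [1/2, 1); 3 on [1, 2); …
breakpoints 1/2, 1, 2: one integral from each of the 4 segments
[0, 1/2) adds the kernel integral of 1
on [1/2, 1) integrate f = log(t)/t**2 against the kernel
segment 1 to 2 holds 3/t; add its integral
on [2, 3): add ∫ 2/t·t^(s-1) dt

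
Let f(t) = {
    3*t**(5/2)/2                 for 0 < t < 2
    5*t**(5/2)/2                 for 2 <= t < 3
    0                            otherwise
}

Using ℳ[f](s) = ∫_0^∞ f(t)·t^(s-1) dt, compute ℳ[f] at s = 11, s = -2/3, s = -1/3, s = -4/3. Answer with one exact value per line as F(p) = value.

F(11) = -16384*sqrt(2)/27 + 295245*sqrt(3)
F(-2/3) = -12*2**(5/6)/11 + 45*3**(5/6)/11
F(-1/3) = -24*2**(1/6)/13 + 135*3**(1/6)/13
F(-4/3) = -12*2**(1/6)/7 + 45*3**(1/6)/7

treat the 2 regions marked off by 2 separately and sum
on [0, 2) integrate f = 3*t**(5/2)/2 against the kernel
[2, 3) adds the kernel integral of 5*t**(5/2)/2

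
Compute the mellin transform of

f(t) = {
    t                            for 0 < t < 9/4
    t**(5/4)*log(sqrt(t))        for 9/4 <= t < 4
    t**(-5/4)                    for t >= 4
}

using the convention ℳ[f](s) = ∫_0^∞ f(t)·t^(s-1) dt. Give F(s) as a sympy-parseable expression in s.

the shared t-power comes off first: sqrt(t) on [0, 9/4); t**(3/4)*log(sqrt(t)) on [9/4, 4); t**(-7/4) on [4, ∞)
strip the power substitution: t on [0, 3/2); t**(3/2)*log(t) on [3/2, 2); t**(-7/2) on [2, ∞)
the shared t-power comes off first: sqrt(t) on [0, 3/2); t*log(t) on [3/2, 2); t**(-4) on [2, ∞)
along the cuts 9/4, 4, ℳ[f](s) splits into 3 integrals
[0, 9/4) adds the kernel integral of t
on [9/4, 4): add ∫ t**(5/4)*log(sqrt(t))·t^(s-1) dt
∫ t**(-5/4)·t^(s-1) over [4, ∞)

2**(-2*s - 3/2)*(32*2**(4*s + 3)*(2*s - 5/2)*(2*s + 3/2)*(4*s + 4)*log(2) - 32*2**(4*s + 3)*(2*s - 5/2)*(4*s + 4) + 32*2**(4*s + 3)*(2*s - 5/2)*(4*s + 4)*log(2) - 2**(4*s + 3)*(4*s + 4)*(4*s + (2*s + 3/2)**2 + 4) - 24*3**(2*s + 3/2)*(2*s - 5/2)*(2*s + 3/2)*(4*s + 4)*log(3) + 24*3**(2*s + 3/2)*(2*s - 5/2)*(2*s + 3/2)*(4*s + 4)*log(2) - 24*3**(2*s + 3/2)*(2*s - 5/2)*(4*s + 4)*log(3) + 24*3**(2*s + 3/2)*(2*s - 5/2)*(4*s + 4)*log(2) + 24*3**(2*s + 3/2)*(2*s - 5/2)*(4*s + 4) + 16*3**(2*s + 3/2)*sqrt(6)*(2*s - 5/2)*(4*s + (2*s + 3/2)**2 + 4))/(8*(2*s - 5/2)*(4*s + 4)*(4*s + (2*s + 3/2)**2 + 4))
  -1 < Re(s) < 5/4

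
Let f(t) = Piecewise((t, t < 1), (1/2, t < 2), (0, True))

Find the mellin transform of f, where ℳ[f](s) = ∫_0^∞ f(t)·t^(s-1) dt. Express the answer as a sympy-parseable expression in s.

(2**s*(s + 1) + s - 1)/(2*s*(s + 1))
  Re(s) > -1

breakpoints 1: one integral from each of the 2 segments
[0, 1) adds the kernel integral of t
on [1, 2): add ∫ 1/2·t^(s-1) dt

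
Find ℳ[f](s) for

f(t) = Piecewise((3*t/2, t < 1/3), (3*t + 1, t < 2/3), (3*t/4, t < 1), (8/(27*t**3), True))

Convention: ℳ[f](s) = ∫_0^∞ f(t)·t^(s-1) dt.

peel off the common scale on t: t/2 on [0, 1); t + 1 on [1, 2); t/4 on [2, 3); …
strip the common scale on t: t on [0, 1/2); 2*t + 1 on [1/2, 1); t/2 on [1, 3/2); …
along the cuts 1/3, 2/3, 1, ℳ[f](s) splits into 4 integrals
piece [0, 1/3): integrate 3*t/2 against the kernel
the [1/3, 2/3) slice contributes ∫ (3*t + 1)·t^(s-1) dt
∫ 3*t/4·t^(s-1) over [2/3, 1)
segment [1, ∞) carries 8/(27*t**3); integrate it

(270*2**s*s**2 - 702*2**s*s - 324*2**s + 49*3**s*s**2 - 275*3**s*s - 162*s**2 + 378*s + 324)/(108*3**s*s*(s**2 - 2*s - 3))
  -1 < Re(s) < 3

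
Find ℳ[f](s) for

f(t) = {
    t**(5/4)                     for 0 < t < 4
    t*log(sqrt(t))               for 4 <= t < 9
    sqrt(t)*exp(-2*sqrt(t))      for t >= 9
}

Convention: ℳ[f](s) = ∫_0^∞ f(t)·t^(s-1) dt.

(-8*144**s*(2*s + 1)*(4*s + 5)*log(2) - 8*144**s*(4*s + 5)*log(2) + 144**s*(32*s + 40) + 144**s*sqrt(2)*(64*s + 16*(2*s + 1)**2 + 48) + 18**(2*s + 1)*(-4*s - 5) + 18*324**s*(2*s + 1)*(4*s + 5)*log(3) + 18*324**s*(4*s + 5)*log(3) + 9**s*(4*s + 5)*(4*s + (2*s + 1)**2 + 3)*uppergamma(2*s + 1, 6))/(36**s*(4*s + 5)*(4*s + (2*s + 1)**2 + 3))
  Re(s) > -5/4

invert the power substitution to get t**(5/2) on [0, 2); t**2*log(t) on [2, 3); t*exp(-2*t) on [3, ∞)
reversing the shared t-power: t**(3/2) on [0, 2); t*log(t) on [2, 3); exp(-2*t) on [3, ∞)
along the cuts 4, 9, ℳ[f](s) splits into 3 integrals
the [0, 4) slice contributes ∫ t**(5/4)·t^(s-1) dt
on [4, 9) integrate f = t*log(sqrt(t)) against the kernel
∫ over [9, ∞) of sqrt(t)*exp(-2*sqrt(t))·t^(s-1) joins the sum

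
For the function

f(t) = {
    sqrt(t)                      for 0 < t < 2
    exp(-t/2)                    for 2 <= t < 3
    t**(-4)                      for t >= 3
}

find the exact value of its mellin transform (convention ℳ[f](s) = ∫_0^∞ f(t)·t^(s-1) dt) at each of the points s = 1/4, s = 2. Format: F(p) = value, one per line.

F(1/4) = -2**(1/4)*uppergamma(1/4, 3/2) + 4*3**(1/4)/1215 + 2**(1/4)*uppergamma(1/4, 1) + 4*2**(3/4)/3
F(2) = -10*exp(-3/2) + 1/18 + 8*sqrt(2)/5 + 8*exp(-1)

summing 3 kernel integrals split by 2, 3 yields ℳ[f](s)
between 0 and 2 the integrand is sqrt(t)·t^(s-1)
on [2, 3) integrate f = exp(-t/2) against the kernel
∫ t**(-4)·t^(s-1) over [3, ∞)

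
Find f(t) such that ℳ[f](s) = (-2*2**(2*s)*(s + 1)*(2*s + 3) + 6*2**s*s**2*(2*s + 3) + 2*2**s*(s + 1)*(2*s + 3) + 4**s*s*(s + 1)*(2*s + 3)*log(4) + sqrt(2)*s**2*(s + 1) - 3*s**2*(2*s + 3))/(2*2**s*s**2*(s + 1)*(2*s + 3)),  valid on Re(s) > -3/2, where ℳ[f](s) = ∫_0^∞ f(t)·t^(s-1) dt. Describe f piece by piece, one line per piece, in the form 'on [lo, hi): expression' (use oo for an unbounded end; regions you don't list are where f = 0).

summing 3 kernel integrals split by 1/2, 1 yields ℳ[f](s)
between 0 and 1/2 the integrand is t**(3/2)·t^(s-1)
for t in [1/2, 1): the term is ∫ 3*t·t^(s-1)
between 1 and 2 the integrand is log(t)·t^(s-1)

on [0, 1/2): t**(3/2)
on [1/2, 1): 3*t
on [1, 2): log(t)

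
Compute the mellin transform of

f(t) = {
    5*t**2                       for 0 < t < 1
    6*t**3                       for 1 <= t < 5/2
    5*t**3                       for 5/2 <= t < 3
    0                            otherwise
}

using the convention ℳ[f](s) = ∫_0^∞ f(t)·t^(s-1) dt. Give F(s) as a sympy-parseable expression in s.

(1080*3**s*(s + 2) + 125*(5/2)**s*(s + 2) - 8*s + 24)/(8*(s + 2)*(s + 3))
  Re(s) > -2

linearity at 1, 5/2 turns ℳ[f](s) into 3 summed integrals
the [0, 1) slice contributes ∫ 5*t**2·t^(s-1) dt
∫ 6*t**3·t^(s-1) over [1, 5/2)
on [5/2, 3) integrate f = 5*t**3 against the kernel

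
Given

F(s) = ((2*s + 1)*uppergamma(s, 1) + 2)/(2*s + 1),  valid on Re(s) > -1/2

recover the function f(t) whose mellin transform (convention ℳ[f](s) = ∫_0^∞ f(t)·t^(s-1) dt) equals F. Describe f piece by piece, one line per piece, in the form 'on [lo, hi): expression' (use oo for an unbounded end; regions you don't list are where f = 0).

on [0, 1): sqrt(t)
on [1, oo): exp(-t)

split f at 1: ℳ[f](s) collects 2 kernel integrals
piece [0, 1): integrate sqrt(t) against the kernel
on [1, ∞): add ∫ exp(-t)·t^(s-1) dt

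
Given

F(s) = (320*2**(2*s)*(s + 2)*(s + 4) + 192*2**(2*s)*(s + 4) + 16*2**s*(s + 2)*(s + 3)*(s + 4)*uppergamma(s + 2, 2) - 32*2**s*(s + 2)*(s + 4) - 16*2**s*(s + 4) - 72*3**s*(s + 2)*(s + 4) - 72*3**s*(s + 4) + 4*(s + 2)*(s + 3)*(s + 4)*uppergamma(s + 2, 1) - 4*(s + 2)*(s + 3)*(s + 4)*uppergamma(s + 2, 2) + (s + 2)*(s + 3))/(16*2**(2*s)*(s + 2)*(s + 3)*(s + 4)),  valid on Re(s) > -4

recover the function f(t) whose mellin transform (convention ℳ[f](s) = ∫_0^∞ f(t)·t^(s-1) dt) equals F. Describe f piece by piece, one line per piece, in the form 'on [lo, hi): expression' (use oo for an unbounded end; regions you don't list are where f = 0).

back out the common scale on t: t**4 on [0, 1/2); t**2*exp(-2*t) on [1/2, 1); t**2*(t + 1) on [1, 3/2); …
the shared t-power comes off first: t**2 on [0, 1/2); exp(-2*t) on [1/2, 1); t + 1 on [1, 3/2); …
treat the 5 regions marked off by 1/4, 1/2, 3/4, 1 separately and sum
piece [0, 1/4): integrate 16*t**4 against the kernel
piece [1/4, 1/2): integrate 4*t**2*exp(-4*t) against the kernel
the [1/2, 3/4) slice contributes ∫ 4*t**2*(2*t + 1)·t^(s-1) dt
for t in [3/4, 1): the term is ∫ 4*t**2*(2*t + 3)·t^(s-1)
∫ 4*t**2*exp(-2*t)·t^(s-1) over [1, ∞)

on [0, 1/4): 16*t**4
on [1/4, 1/2): 4*t**2*exp(-4*t)
on [1/2, 3/4): 4*t**2*(2*t + 1)
on [3/4, 1): 4*t**2*(2*t + 3)
on [1, oo): 4*t**2*exp(-2*t)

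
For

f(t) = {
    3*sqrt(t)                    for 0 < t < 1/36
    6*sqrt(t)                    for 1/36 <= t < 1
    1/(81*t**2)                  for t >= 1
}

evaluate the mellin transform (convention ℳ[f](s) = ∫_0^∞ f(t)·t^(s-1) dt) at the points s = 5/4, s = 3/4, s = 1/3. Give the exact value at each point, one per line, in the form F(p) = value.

F(5/4) = 5860/1701 - sqrt(6)/756
F(3/4) = 1948/405 - sqrt(6)/90
F(1/3) = 973/135 - 6**(1/3)/10

back out the power substitution: 3*t on [0, 1/6); 6*t on [1/6, 1); 1/(81*t**4) on [1, ∞)
invert the common scale on t to get t on [0, 1/2); 2*t on [1/2, 3); t**(-4) on [3, ∞)
linearity at 1/36, 1 turns ℳ[f](s) into 3 summed integrals
between 0 and 1/36 the integrand is 3*sqrt(t)·t^(s-1)
segment 1/36 to 1 holds 6*sqrt(t); add its integral
for t in [1, ∞): the term is ∫ 1/(81*t**2)·t^(s-1)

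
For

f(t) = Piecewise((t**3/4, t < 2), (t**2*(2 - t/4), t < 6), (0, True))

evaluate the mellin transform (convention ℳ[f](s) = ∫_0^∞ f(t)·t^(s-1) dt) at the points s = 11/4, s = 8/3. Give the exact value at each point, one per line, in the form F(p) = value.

back out the shared t-power: t/4 on [0, 2); 2 - t/4 on [2, 6)
back out the common scale on t: t/2 on [0, 1); 2 - t/2 on [1, 3)
undo the common scale on t: t on [0, 1/2); 2 - t on [1/2, 3/2)
integrate the 2 segments split at 2, then add the results
segment 0 to 2 holds t**3/4; add its integral
over [2, 6), the kernel integral of t**2*(2 - t/4) enters the sum

F(11/4) = -1728*2**(3/4)/437 + 90720*6**(3/4)/437
F(8/3) = -480*2**(2/3)/119 + 25272*6**(2/3)/119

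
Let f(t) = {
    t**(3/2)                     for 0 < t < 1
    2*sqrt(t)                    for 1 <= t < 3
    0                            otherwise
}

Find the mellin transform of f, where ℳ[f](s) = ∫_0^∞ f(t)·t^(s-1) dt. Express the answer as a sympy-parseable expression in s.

(4*sqrt(3)*3**s*(2*s + 3) - 4*s - 10)/((2*s + 1)*(2*s + 3))
  Re(s) > -3/2

cuts at 1: linearity sums the 2 kernel integrals
the [0, 1) slice contributes ∫ t**(3/2)·t^(s-1) dt
on [1, 3) integrate f = 2*sqrt(t) against the kernel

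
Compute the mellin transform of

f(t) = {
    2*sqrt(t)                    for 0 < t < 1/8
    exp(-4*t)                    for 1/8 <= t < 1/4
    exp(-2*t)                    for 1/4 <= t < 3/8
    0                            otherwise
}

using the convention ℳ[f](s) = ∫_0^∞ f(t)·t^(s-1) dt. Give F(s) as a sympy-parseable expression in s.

(2**s*(2*s + 1)*uppergamma(s, 1/2) - 2**s*(2*s + 1)*uppergamma(s, 1) + 4**s*(2*s + 1)*uppergamma(s, 1/2) - 4**s*(2*s + 1)*uppergamma(s, 3/4) + sqrt(2))/(8**s*(2*s + 1))
  Re(s) > -1/2

remove the common scale on t first: sqrt(2)*sqrt(t) on [0, 1/4); exp(-2*t) on [1/4, 1/2); exp(-t) on [1/2, 3/4)
remove the common scale on t first: sqrt(t) on [0, 1/2); exp(-t) on [1/2, 1); exp(-t/2) on [1, 3/2)
linearity at 1/8, 1/4 turns ℳ[f](s) into 3 summed integrals
over [0, 1/8), the kernel integral of 2*sqrt(t) enters the sum
segment 1/8 to 1/4 holds exp(-4*t); add its integral
segment [1/4, 3/8) carries exp(-2*t); integrate it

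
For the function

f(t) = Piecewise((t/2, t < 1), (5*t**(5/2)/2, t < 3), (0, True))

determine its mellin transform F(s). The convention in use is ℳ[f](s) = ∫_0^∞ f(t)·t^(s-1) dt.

(10*3**(s + 5/2)*(s + 1) - 8*s - 5)/(2*(s + 1)*(2*s + 5))
  Re(s) > -1

breakpoints 1: one integral from each of the 2 segments
on [0, 1) integrate f = t/2 against the kernel
between 1 and 3 the integrand is 5*t**(5/2)/2·t^(s-1)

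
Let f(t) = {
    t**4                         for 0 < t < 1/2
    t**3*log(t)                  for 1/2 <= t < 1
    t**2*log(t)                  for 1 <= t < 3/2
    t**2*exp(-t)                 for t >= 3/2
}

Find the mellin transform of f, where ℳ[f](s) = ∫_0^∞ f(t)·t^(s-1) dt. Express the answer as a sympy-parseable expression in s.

(16*2**s*(s + 2)**2*(s + 4)*(2*s + (s + 2)**2 + 5)*uppergamma(s + 2, 3/2) - 16*2**s*(s + 2)**2*(s + 4) + 16*2**s*(s + 4)*(2*s + (s + 2)**2 + 5) + 3**s*(s + 2)*(s + 4)*(-36*log(2) + 36*log(3))*(2*s + (s + 2)**2 + 5) - 36*3**s*(s + 4)*(2*s + (s + 2)**2 + 5) + (s + 2)**3*(s + 4)*log(4) + (s + 2)**2*(s + 4)*log(4) + 2*(s + 2)**2*(s + 4) + (s + 2)**2*(2*s + (s + 2)**2 + 5))/(16*2**s*(s + 2)**2*(s + 4)*(2*s + (s + 2)**2 + 5))
  Re(s) > -4

back out the shared t-power: t**2 on [0, 1/2); t*log(t) on [1/2, 1); log(t) on [1, 3/2); …
summing 4 kernel integrals split by 1/2, 1, 3/2 yields ℳ[f](s)
on [0, 1/2) integrate f = t**4 against the kernel
between 1/2 and 1 the integrand is t**3*log(t)·t^(s-1)
segment [1, 3/2) carries t**2*log(t); integrate it
for t in [3/2, ∞): the term is ∫ t**2*exp(-t)·t^(s-1)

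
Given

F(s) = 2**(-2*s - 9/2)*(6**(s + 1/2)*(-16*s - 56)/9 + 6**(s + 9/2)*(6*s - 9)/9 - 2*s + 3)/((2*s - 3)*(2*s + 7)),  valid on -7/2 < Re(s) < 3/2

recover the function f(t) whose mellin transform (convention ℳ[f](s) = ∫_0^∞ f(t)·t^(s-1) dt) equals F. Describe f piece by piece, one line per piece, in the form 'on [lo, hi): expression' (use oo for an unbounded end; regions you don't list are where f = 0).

remove the shared t-power first: 2*sqrt(2)*t**(3/2) on [0, 1/4); 4*sqrt(2)*t**(3/2) on [1/4, 3/2); sqrt(2)/(16*t**(7/2)) on [3/2, ∞)
reversing the common scale on t: t**(3/2) on [0, 1/2); 2*t**(3/2) on [1/2, 3); t**(-7/2) on [3, ∞)
the shared t-power comes off first: t on [0, 1/2); 2*t on [1/2, 3); t**(-4) on [3, ∞)
split f at 1/4, 3/2: ℳ[f](s) collects 3 kernel integrals
∫ over [0, 1/4) of 2*sqrt(2)*t**(7/2)·t^(s-1) joins the sum
on [1/4, 3/2): add ∫ 4*sqrt(2)*t**(7/2)·t^(s-1) dt
∫ over [3/2, ∞) of sqrt(2)/(16*t**(3/2))·t^(s-1) joins the sum

on [0, 1/4): 2*sqrt(2)*t**(7/2)
on [1/4, 3/2): 4*sqrt(2)*t**(7/2)
on [3/2, oo): sqrt(2)/(16*t**(3/2))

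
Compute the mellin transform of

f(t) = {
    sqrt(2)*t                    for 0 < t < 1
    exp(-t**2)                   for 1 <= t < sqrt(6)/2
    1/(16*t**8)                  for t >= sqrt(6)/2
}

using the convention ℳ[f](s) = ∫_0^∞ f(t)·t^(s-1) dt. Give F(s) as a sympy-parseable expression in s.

(sqrt(2)/2)**s*(81*2**(s/2)*(s - 8)*(s + 1)*uppergamma(s/2, 1) - 81*2**(s/2)*(s - 8)*(s + 1)*uppergamma(s/2, 3/2) + 162*2**(s/2 + 1/2)*(s - 8) - 2*3**(s/2)*(s + 1))/(162*(s - 8)*(s + 1))
  -1 < Re(s) < 8

strip the power substitution: sqrt(2)*sqrt(t) on [0, 1); exp(-t) on [1, 3/2); 1/(16*t**4) on [3/2, ∞)
strip the common scale on t: sqrt(t) on [0, 2); exp(-t/2) on [2, 3); t**(-4) on [3, ∞)
f breaks at 1, sqrt(6)/2 into 3 integrals to sum
on [0, 1): add ∫ sqrt(2)*t·t^(s-1) dt
segment 1 to sqrt(6)/2 holds exp(-t**2); add its integral
for t in [sqrt(6)/2, ∞): the term is ∫ 1/(16*t**8)·t^(s-1)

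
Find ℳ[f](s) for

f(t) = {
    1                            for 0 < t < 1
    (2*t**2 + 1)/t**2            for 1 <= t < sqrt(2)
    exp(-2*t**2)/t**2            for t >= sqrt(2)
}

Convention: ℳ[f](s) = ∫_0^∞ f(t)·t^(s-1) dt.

remove the power substitution first: 1 on [0, 1); (2*t + 1)/t on [1, 2); exp(-2*t)/t on [2, ∞)
strip the shared t-power: t on [0, 1); 2*t + 1 on [1, 2); exp(-2*t) on [2, ∞)
linearity at 1, sqrt(2) turns ℳ[f](s) into 3 summed integrals
∫ 1·t^(s-1) over [0, 1)
[1, sqrt(2)) adds the kernel integral of (2*t**2 + 1)/t**2
piece [sqrt(2), ∞): integrate exp(-2*t**2)/t**2 against the kernel

(-4*2**(s/2)*s + 4*2**(s/2) + 5*2**s*s - 8*2**s + 2*s**2*uppergamma(s/2 - 1, 4) - 4*s*uppergamma(s/2 - 1, 4))/(2*2**(s/2)*s*(s - 2))
  Re(s) > 0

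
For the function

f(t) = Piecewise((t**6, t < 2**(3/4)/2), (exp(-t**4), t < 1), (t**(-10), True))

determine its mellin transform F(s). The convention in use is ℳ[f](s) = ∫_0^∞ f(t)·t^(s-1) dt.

peel off the power substitution: t**3 on [0, sqrt(2)/2); exp(-t**2) on [sqrt(2)/2, 1); t**(-5) on [1, ∞)
invert the power substitution to get t**(3/2) on [0, 1/2); exp(-t) on [1/2, 1); t**(-5/2) on [1, ∞)
breakpoints 2**(3/4)/2, 1: one integral from each of the 3 segments
[0, 2**(3/4)/2) adds the kernel integral of t**6
segment [2**(3/4)/2, 1) carries exp(-t**4); integrate it
on [1, ∞): add ∫ t**(-10)·t^(s-1) dt

(2**(3/4)/2)**s*(2**(s/4)*(s - 10)*(s + 6)*uppergamma(s/4, 1/2) - 2**(s/4)*(s - 10)*(s + 6)*uppergamma(s/4, 1) - 4*2**(s/4)*(s + 6) + sqrt(2)*(s - 10))/(4*(s - 10)*(s + 6))
  -6 < Re(s) < 10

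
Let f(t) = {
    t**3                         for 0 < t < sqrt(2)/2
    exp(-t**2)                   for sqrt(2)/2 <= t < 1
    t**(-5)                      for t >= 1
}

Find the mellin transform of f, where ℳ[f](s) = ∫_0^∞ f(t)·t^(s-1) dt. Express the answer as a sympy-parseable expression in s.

(2*2**(s/2)*(s - 5)*(s + 3)*uppergamma(s/2, 1/2) - 2*2**(s/2)*(s - 5)*(s + 3)*uppergamma(s/2, 1) - 4*2**(s/2)*(s + 3) + sqrt(2)*(s - 5))/(4*2**(s/2)*(s - 5)*(s + 3))
  -3 < Re(s) < 5

peel off the power substitution: t**(3/2) on [0, 1/2); exp(-t) on [1/2, 1); t**(-5/2) on [1, ∞)
treat the 3 regions marked off by sqrt(2)/2, 1 separately and sum
for t in [0, sqrt(2)/2): the term is ∫ t**3·t^(s-1)
piece [sqrt(2)/2, 1): integrate exp(-t**2) against the kernel
on [1, ∞) integrate f = t**(-5) against the kernel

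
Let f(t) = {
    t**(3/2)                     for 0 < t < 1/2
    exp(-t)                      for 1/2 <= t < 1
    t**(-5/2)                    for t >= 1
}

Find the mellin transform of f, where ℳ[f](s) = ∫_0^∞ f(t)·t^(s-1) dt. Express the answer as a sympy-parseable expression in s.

integrate the 3 segments split at 1/2, 1, then add the results
on [0, 1/2) integrate f = t**(3/2) against the kernel
[1/2, 1) adds the kernel integral of exp(-t)
segment [1, ∞) carries t**(-5/2); integrate it

(2*2**s*(2*s - 5)*(2*s + 3)*uppergamma(s, 1/2) - 2*2**s*(2*s - 5)*(2*s + 3)*uppergamma(s, 1) - 4*2**s*(2*s + 3) + sqrt(2)*(2*s - 5))/(2*2**s*(2*s - 5)*(2*s + 3))
  -3/2 < Re(s) < 5/2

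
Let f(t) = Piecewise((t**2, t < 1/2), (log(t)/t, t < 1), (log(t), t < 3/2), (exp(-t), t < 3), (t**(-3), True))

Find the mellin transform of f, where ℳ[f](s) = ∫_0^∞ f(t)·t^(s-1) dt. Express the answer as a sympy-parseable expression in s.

(108*2**s*s**2*(s - 3)*(s + 2)*(s**2 - 2*s + 1)*uppergamma(s, 3/2) - 108*2**s*s**2*(s - 3)*(s + 2)*(s**2 - 2*s + 1)*uppergamma(s, 3) - 108*2**s*s**2*(s - 3)*(s + 2) + 108*2**s*(s - 3)*(s + 2)*(s**2 - 2*s + 1) - 108*3**s*s*(s - 3)*(s + 2)*(s**2 - 2*s + 1)*log(2) + 108*3**s*s*(s - 3)*(s + 2)*(s**2 - 2*s + 1)*log(3) - 108*3**s*(s - 3)*(s + 2)*(s**2 - 2*s + 1) - 4*6**s*s**2*(s + 2)*(s**2 - 2*s + 1) + 216*s**3*(s - 3)*(s + 2)*log(2) - 216*s**2*(s - 3)*(s + 2)*log(2) + 216*s**2*(s - 3)*(s + 2) + 27*s**2*(s - 3)*(s**2 - 2*s + 1))/(108*2**s*s**2*(s - 3)*(s + 2)*(s**2 - 2*s + 1))
  -2 < Re(s) < 3

slice at 1/2, 1, 3/2, 3, transform all 5 pieces, and sum them
∫ t**2·t^(s-1) over [0, 1/2)
piece [1/2, 1): integrate log(t)/t against the kernel
between 1 and 3/2 the integrand is log(t)·t^(s-1)
segment [3/2, 3) carries exp(-t); integrate it
over [3, ∞), the kernel integral of t**(-3) enters the sum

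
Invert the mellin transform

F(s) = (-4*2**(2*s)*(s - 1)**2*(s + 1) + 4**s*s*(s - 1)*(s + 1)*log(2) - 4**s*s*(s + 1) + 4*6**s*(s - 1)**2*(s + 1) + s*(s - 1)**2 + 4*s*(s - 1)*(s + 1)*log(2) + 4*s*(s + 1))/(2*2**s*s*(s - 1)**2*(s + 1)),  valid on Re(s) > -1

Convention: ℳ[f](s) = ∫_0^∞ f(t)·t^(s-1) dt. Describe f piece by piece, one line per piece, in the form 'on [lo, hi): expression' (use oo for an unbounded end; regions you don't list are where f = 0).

on [0, 1/2): t
on [1/2, 2): log(t)/t
on [2, 3): 2

invert the shared t-power to get t**2 on [0, 1/2); log(t) on [1/2, 2); 2*t on [2, 3)
f breaks at 1/2, 2 into 3 integrals to sum
segment [0, 1/2) carries t; integrate it
over [1/2, 2), the kernel integral of log(t)/t enters the sum
segment 2 to 3 holds 2; add its integral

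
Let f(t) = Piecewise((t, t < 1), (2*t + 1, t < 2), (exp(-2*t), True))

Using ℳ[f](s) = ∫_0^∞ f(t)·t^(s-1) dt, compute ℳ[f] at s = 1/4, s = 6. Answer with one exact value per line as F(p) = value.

F(1/4) = -24/5 + 2**(3/4)*uppergamma(1/4, 4)/2 + 36*2**(1/4)/5
F(6) = 643*exp(-4)/8 + 657/14

cuts at 1, 2: linearity sums the 3 kernel integrals
segment [0, 1) carries t; integrate it
segment [1, 2) carries (2*t + 1); integrate it
on [2, ∞): add ∫ exp(-2*t)·t^(s-1) dt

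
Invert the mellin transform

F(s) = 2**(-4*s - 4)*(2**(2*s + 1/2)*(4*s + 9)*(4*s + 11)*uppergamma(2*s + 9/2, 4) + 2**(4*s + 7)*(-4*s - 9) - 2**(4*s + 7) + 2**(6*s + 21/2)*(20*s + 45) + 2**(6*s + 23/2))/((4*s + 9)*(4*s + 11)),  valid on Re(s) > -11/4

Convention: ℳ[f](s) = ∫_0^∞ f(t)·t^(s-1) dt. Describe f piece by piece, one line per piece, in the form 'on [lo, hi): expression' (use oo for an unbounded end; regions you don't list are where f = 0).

on [0, 1): t**(11/4)
on [1, 4): t**(9/4)*(2*sqrt(t) + 1)
on [4, oo): t**(9/4)*exp(-2*sqrt(t))

the shared t-power comes off first: t**(3/4) on [0, 1); t**(1/4)*(2*sqrt(t) + 1) on [1, 4); t**(1/4)*exp(-2*sqrt(t)) on [4, ∞)
the power substitution comes off first: t**(3/2) on [0, 1); sqrt(t)*(2*t + 1) on [1, 2); sqrt(t)*exp(-2*t) on [2, ∞)
reversing the shared t-power: t on [0, 1); 2*t + 1 on [1, 2); exp(-2*t) on [2, ∞)
the 3 pieces separated at 1, 4 each add one integral
between 0 and 1 the integrand is t**(11/4)·t^(s-1)
on [1, 4): add ∫ t**(9/4)*(2*sqrt(t) + 1)·t^(s-1) dt
∫ over [4, ∞) of t**(9/4)*exp(-2*sqrt(t))·t^(s-1) joins the sum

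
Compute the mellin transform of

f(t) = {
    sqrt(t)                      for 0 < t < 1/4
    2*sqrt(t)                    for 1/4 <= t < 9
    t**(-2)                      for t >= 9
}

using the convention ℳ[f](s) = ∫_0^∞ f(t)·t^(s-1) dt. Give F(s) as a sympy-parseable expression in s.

(-36**s*(2*s + 1) + 972*6**(2*s)*(s - 2) - 81*s + 162)/(81*4**s*(s - 2)*(2*s + 1))
  -1/2 < Re(s) < 2

reversing the power substitution: t on [0, 1/2); 2*t on [1/2, 3); t**(-4) on [3, ∞)
integrate the 3 segments split at 1/4, 9, then add the results
∫ over [0, 1/4) of sqrt(t)·t^(s-1) joins the sum
over [1/4, 9), the kernel integral of 2*sqrt(t) enters the sum
on [9, ∞) integrate f = t**(-2) against the kernel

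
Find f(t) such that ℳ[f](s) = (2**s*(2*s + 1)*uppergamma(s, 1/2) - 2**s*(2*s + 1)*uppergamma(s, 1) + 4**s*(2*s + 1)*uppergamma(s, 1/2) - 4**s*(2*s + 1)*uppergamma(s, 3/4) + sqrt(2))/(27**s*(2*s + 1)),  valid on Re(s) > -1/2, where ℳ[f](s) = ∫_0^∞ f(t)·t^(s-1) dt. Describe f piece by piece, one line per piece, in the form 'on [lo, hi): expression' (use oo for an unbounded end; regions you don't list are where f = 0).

on [0, 1/27): 3*sqrt(6)*sqrt(t)/2
on [1/27, 2/27): exp(-27*t/2)
on [2/27, 1/9): exp(-27*t/4)

strip the common scale on t: 3*sqrt(2)*sqrt(t)/2 on [0, 1/9); exp(-9*t/2) on [1/9, 2/9); exp(-9*t/4) on [2/9, 1/3)
undo the common scale on t: sqrt(3)*sqrt(t) on [0, 1/6); exp(-3*t) on [1/6, 1/3); exp(-3*t/2) on [1/3, 1/2)
the common scale on t comes off first: sqrt(t) on [0, 1/2); exp(-t) on [1/2, 1); exp(-t/2) on [1, 3/2)
summing 3 kernel integrals split by 1/27, 2/27 yields ℳ[f](s)
between 0 and 1/27 the integrand is 3*sqrt(6)*sqrt(t)/2·t^(s-1)
on [1/27, 2/27) integrate f = exp(-27*t/2) against the kernel
segment 2/27 to 1/9 holds exp(-27*t/4); add its integral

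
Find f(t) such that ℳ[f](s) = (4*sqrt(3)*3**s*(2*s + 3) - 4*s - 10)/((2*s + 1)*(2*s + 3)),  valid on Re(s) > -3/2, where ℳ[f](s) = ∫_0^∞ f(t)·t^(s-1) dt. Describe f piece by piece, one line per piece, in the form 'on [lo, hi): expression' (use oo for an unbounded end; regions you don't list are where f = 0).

f breaks at 1 into 2 integrals to sum
over [0, 1), the kernel integral of t**(3/2) enters the sum
for t in [1, 3): the term is ∫ 2*sqrt(t)·t^(s-1)

on [0, 1): t**(3/2)
on [1, 3): 2*sqrt(t)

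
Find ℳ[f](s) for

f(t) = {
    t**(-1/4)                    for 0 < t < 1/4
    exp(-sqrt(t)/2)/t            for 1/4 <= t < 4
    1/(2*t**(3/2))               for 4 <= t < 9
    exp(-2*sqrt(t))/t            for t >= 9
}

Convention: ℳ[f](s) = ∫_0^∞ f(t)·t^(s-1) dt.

(4*1296**s*(4*s - 1)/9 + 3*576**s*(1 - 4*s)/2 + 6*576**s*(2*s - 3)*(4*s - 1)*uppergamma(2*s - 2, 1/4) - 6*576**s*(2*s - 3)*(4*s - 1)*uppergamma(2*s - 2, 1) + 96*6**(2*s)*(2*s - 3)*(4*s - 1)*uppergamma(2*s - 2, 6) + 48*sqrt(2)*6**(2*s)*(2*s - 3))/(12*12**(2*s)*(2*s - 3)*(4*s - 1))
  Re(s) > 1/4

the shared t-power comes off first: t**(3/4) on [0, 1/4); exp(-sqrt(t)/2) on [1/4, 4); 1/(2*sqrt(t)) on [4, 9); …
peel off the power substitution: t**(3/2) on [0, 1/2); exp(-t/2) on [1/2, 2); 1/(2*t) on [2, 3); …
summing 4 kernel integrals split by 1/4, 4, 9 yields ℳ[f](s)
on [0, 1/4): add ∫ t**(-1/4)·t^(s-1) dt
segment 1/4 to 4 holds exp(-sqrt(t)/2)/t; add its integral
∫ over [4, 9) of 1/(2*t**(3/2))·t^(s-1) joins the sum
segment [9, ∞) carries exp(-2*sqrt(t))/t; integrate it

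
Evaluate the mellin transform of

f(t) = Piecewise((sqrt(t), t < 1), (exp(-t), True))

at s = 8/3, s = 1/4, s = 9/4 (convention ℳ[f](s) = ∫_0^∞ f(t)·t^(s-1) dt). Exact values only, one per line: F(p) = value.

cuts at 1: linearity sums the 2 kernel integrals
∫ sqrt(t)·t^(s-1) over [0, 1)
[1, ∞) adds the kernel integral of exp(-t)

F(8/3) = 6/19 + uppergamma(8/3, 1)
F(1/4) = uppergamma(1/4, 1) + 4/3
F(9/4) = 4/11 + uppergamma(9/4, 1)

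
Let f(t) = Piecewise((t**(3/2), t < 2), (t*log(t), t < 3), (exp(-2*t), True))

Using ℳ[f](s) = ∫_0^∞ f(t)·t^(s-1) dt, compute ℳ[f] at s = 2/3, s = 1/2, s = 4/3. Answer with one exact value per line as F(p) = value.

slice at 2, 3, transform all 3 pieces, and sum them
∫ over [0, 2) of t**(3/2)·t^(s-1) joins the sum
for t in [2, 3): the term is ∫ t*log(t)·t^(s-1)
between 3 and ∞ the integrand is exp(-2*t)·t^(s-1)

F(2/3) = -27*3**(2/3)/25 - 6*2**(2/3)*log(2)/5 + 2**(1/3)*uppergamma(2/3, 6)/2 + 18*2**(2/3)/25 + 24*2**(1/6)/13 + 9*3**(2/3)*log(3)/5
F(1/2) = -4*sqrt(3)/3 + sqrt(2)*sqrt(pi)*erfc(sqrt(6))/2 + 8*sqrt(2)/9 + 2 + log(3**(2*sqrt(3))/2**(4*sqrt(2)/3))
F(4/3) = -81*3**(1/3)/49 - 12*2**(1/3)*log(2)/7 + 2**(2/3)*uppergamma(4/3, 6)/4 + 36*2**(1/3)/49 + 24*2**(5/6)/17 + 27*3**(1/3)*log(3)/7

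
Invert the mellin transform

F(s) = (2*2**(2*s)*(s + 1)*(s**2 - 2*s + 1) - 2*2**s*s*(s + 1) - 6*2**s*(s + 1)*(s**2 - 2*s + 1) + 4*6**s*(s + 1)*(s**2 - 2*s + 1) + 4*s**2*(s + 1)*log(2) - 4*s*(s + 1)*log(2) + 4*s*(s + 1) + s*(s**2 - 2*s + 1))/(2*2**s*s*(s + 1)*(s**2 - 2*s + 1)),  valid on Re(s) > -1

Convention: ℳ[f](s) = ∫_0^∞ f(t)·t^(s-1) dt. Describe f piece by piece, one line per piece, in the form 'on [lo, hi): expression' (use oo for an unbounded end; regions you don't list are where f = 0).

on [0, 1/2): t
on [1/2, 1): log(t)/t
on [1, 2): 3
on [2, 3): 2

decompose at 1/2, 1, 2; ℳ[f](s) sums the 4 pieces' integrals
for t in [0, 1/2): the term is ∫ t·t^(s-1)
piece [1/2, 1): integrate log(t)/t against the kernel
on [1, 2): add ∫ 3·t^(s-1) dt
on [2, 3): add ∫ 2·t^(s-1) dt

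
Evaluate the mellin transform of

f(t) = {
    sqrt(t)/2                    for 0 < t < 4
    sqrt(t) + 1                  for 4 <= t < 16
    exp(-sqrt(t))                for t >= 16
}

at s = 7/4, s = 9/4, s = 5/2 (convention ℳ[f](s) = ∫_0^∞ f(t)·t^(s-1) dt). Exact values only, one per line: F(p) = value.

remove the power substitution first: t/2 on [0, 2); t + 1 on [2, 4); exp(-t) on [4, ∞)
back out the common scale on t: t on [0, 1); 2*t + 1 on [1, 2); exp(-2*t) on [2, ∞)
summing 3 kernel integrals split by 4, 16 yields ℳ[f](s)
on [0, 4) integrate f = sqrt(t)/2 against the kernel
∫ over [4, 16) of (sqrt(t) + 1)·t^(s-1) joins the sum
the [16, ∞) slice contributes ∫ exp(-sqrt(t))·t^(s-1) dt

F(7/4) = -512*sqrt(2)/63 + 15*sqrt(pi)*erfc(2)/4 + 119*exp(-4) + 18944/63
F(9/4) = -1280*sqrt(2)/99 + 105*sqrt(pi)*erfc(2)/8 + 1345*exp(-4)/2 + 96256/99
F(5/2) = 1648*exp(-4) + 26272/15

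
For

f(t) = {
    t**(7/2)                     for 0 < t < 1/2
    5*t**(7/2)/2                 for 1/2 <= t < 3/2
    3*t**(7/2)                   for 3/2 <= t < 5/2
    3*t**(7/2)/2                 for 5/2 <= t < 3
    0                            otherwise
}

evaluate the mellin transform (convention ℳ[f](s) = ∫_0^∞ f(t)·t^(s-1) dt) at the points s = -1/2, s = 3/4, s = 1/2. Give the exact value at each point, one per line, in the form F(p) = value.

treat the 4 regions marked off by 1/2, 3/2, 5/2 separately and sum
∫ over [0, 1/2) of t**(7/2)·t^(s-1) joins the sum
for t in [1/2, 3/2): the term is ∫ 5*t**(7/2)/2·t^(s-1)
segment 3/2 to 5/2 holds 3*t**(7/2); add its integral
∫ 3*t**(7/2)/2·t^(s-1) over [5/2, 3)

F(-1/2) = 331/16
F(3/4) = -81*2**(3/4)*3**(1/4)/272 - 3*2**(3/4)/272 + 1875*2**(3/4)*5**(1/4)/272 + 486*3**(1/4)/17
F(1/2) = 5679/128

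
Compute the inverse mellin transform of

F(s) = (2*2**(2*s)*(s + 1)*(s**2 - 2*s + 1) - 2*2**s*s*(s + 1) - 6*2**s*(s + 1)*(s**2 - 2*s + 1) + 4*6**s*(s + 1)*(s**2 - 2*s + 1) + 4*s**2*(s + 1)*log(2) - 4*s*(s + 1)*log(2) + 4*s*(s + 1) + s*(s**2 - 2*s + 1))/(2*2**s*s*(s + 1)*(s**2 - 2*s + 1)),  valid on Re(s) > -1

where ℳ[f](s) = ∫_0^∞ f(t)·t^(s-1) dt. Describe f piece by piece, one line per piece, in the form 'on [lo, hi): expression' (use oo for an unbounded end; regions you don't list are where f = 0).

on [0, 1/2): t
on [1/2, 1): log(t)/t
on [1, 2): 3
on [2, 3): 2

breakpoints 1/2, 1, 2: one integral from each of the 4 segments
∫ t·t^(s-1) over [0, 1/2)
[1/2, 1) adds the kernel integral of log(t)/t
∫ 3·t^(s-1) over [1, 2)
over [2, 3), the kernel integral of 2 enters the sum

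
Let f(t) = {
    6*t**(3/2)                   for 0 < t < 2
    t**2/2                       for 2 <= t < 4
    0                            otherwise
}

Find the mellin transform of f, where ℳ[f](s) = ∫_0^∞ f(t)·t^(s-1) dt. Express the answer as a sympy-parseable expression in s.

linearity at 2 turns ℳ[f](s) into 2 summed integrals
on [0, 2): add ∫ 6*t**(3/2)·t^(s-1) dt
segment 2 to 4 holds t**2/2; add its integral

2*(4*2**(2*s)*(2*s + 3) - 2**s*(2*s + 3) + 12*2**(s + 1/2)*(s + 2))/((s + 2)*(2*s + 3))
  Re(s) > -3/2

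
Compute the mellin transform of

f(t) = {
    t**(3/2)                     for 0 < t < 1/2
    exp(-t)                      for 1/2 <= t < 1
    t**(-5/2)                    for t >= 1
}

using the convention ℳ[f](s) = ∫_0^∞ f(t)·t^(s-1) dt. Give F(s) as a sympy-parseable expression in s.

(2*2**s*(2*s - 5)*(2*s + 3)*uppergamma(s, 1/2) - 2*2**s*(2*s - 5)*(2*s + 3)*uppergamma(s, 1) - 4*2**s*(2*s + 3) + sqrt(2)*(2*s - 5))/(2*2**s*(2*s - 5)*(2*s + 3))
  -3/2 < Re(s) < 5/2

breakpoints 1/2, 1: one integral from each of the 3 segments
over [0, 1/2), the kernel integral of t**(3/2) enters the sum
piece [1/2, 1): integrate exp(-t) against the kernel
the [1, ∞) slice contributes ∫ t**(-5/2)·t^(s-1) dt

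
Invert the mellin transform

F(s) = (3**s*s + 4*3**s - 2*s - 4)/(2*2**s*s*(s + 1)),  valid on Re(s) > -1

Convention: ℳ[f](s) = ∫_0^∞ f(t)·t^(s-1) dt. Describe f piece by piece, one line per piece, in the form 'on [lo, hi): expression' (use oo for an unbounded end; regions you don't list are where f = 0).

split f at 1/2: ℳ[f](s) collects 2 kernel integrals
piece [0, 1/2): integrate t against the kernel
on [1/2, 3/2): add ∫ (2 - t)·t^(s-1) dt

on [0, 1/2): t
on [1/2, 3/2): 2 - t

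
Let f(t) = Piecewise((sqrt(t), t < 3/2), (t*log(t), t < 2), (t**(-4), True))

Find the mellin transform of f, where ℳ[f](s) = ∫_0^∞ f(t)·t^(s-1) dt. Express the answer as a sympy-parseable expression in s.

(-32*2**(2*s)*(s - 4)*(2*s + 1) + 3**s*s*(s - 4)*(2*s + 1)*(-24*log(3) + 24*log(2)) + 3**s*(s - 4)*(2*s + 1)*(-24*log(3) + 24*log(2)) + 24*3**s*(s - 4)*(2*s + 1) + 16*3**s*sqrt(6)*(s - 4)*(s**2 + 2*s + 1) + 32*4**s*s*(s - 4)*(2*s + 1)*log(2) + 32*4**s*(s - 4)*(2*s + 1)*log(2) - 4**s*(2*s + 1)*(s**2 + 2*s + 1))/(16*2**s*(s - 4)*(2*s + 1)*(s**2 + 2*s + 1))
  -1/2 < Re(s) < 4

f breaks at 3/2, 2 into 3 integrals to sum
between 0 and 3/2 the integrand is sqrt(t)·t^(s-1)
between 3/2 and 2 the integrand is t*log(t)·t^(s-1)
the [2, ∞) slice contributes ∫ t**(-4)·t^(s-1) dt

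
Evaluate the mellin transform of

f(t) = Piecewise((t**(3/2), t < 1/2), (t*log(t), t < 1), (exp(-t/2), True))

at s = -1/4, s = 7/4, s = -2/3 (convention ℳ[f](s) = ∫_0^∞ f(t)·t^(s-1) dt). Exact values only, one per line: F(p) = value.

split f at 1/2, 1: ℳ[f](s) collects 3 kernel integrals
∫ t**(3/2)·t^(s-1) over [0, 1/2)
∫ t*log(t)·t^(s-1) over [1/2, 1)
∫ over [1, ∞) of exp(-t/2)·t^(s-1) joins the sum

F(-1/4) = 2**(1/4)*(-80*2**(3/4) + 18*sqrt(2) + 45*sqrt(2)*uppergamma(-1/4, 1/2) + 60*log(2) + 80)/90
F(7/4) = 2**(1/4)*(-416*2**(3/4) + 104 + 121*sqrt(2) + 286*log(2) + 12584*sqrt(2)*uppergamma(7/4, 1/2))/6292
F(-2/3) = 2**(2/3)*(-90*2**(1/3) + 5*2**(2/3)*uppergamma(-2/3, 1/2) + 6*sqrt(2) + 30*log(2) + 90)/20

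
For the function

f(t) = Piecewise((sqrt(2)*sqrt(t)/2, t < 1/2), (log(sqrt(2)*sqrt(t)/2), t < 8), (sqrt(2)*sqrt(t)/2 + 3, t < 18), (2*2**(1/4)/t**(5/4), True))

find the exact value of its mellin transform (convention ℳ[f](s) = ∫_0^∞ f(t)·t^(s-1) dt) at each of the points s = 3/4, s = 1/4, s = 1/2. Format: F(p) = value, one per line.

peel off the common scale on t: sqrt(t) on [0, 1/4); log(sqrt(t)) on [1/4, 4); sqrt(t) + 3 on [4, 9); …
reversing the power substitution: t on [0, 1/2); log(t) on [1/2, 2); t + 3 on [2, 3); …
treat the 4 regions marked off by 1/2, 8, 18 separately and sum
∫ sqrt(2)*sqrt(t)/2·t^(s-1) over [0, 1/2)
on [1/2, 8): add ∫ log(sqrt(2)*sqrt(t)/2)·t^(s-1) dt
over [8, 18), the kernel integral of (sqrt(2)*sqrt(t)/2 + 3) enters the sum
on [18, ∞) integrate f = 2*2**(1/4)/t**(5/4) against the kernel

F(3/4) = 2**(1/4)*(-1139 + 30*sqrt(2) + 270*log(2) + 864*sqrt(6))/45
F(1/4) = 2**(3/4)*(-330 + sqrt(2) + 108*log(2) + 144*sqrt(6))/18
F(1/2) = sqrt(2)*(16*sqrt(3) + 540*log(2) + 891)/108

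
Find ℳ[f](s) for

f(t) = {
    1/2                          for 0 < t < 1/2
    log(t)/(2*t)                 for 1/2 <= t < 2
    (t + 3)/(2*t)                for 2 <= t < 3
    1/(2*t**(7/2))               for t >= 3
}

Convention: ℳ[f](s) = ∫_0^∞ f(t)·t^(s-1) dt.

(54*2**(2*s - 2)*s*(s - 1)*(2*s - 7)*log(2) - 54*2**(2*s - 2)*s*(2*s - 7) - 270*2**(2*s - 2)*(s - 1)**2*(2*s - 7) - 162*2**(2*s - 2)*(s - 1)*(2*s - 7) - 4*sqrt(3)*6**(s - 1)*s*(s - 1)**2 + 324*6**(s - 1)*(s - 1)**2*(2*s - 7) + 162*6**(s - 1)*(s - 1)*(2*s - 7) + 54*s*(s - 1)*(2*s - 7)*log(2) + 54*s*(2*s - 7) + 27*(s - 1)**2*(2*s - 7))/(54*2**s*s*(s - 1)**2*(2*s - 7))
  0 < Re(s) < 7/2

peel off the common scale on t: 1/2 on [0, 1); log(t/2)/t on [1, 4); (t/2 + 3)/t on [4, 6); …
peel off the shared t-power: t/2 on [0, 1); log(t/2) on [1, 4); t/2 + 3 on [4, 6); …
strip the common scale on t: t on [0, 1/2); log(t) on [1/2, 2); t + 3 on [2, 3); …
breakpoints 1/2, 2, 3: one integral from each of the 4 segments
∫ 1/2·t^(s-1) over [0, 1/2)
segment [1/2, 2) carries log(t)/(2*t); integrate it
[2, 3) adds the kernel integral of (t + 3)/(2*t)
segment 3 to ∞ holds 1/(2*t**(7/2)); add its integral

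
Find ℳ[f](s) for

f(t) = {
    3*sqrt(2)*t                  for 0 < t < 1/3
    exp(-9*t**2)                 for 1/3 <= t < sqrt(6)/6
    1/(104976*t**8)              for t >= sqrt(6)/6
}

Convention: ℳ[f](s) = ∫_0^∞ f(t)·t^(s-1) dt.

strip the common scale on t: sqrt(2)*t on [0, 1); exp(-t**2) on [1, sqrt(6)/2); 1/(16*t**8) on [sqrt(6)/2, ∞)
back out the power substitution: sqrt(2)*sqrt(t) on [0, 1); exp(-t) on [1, 3/2); 1/(16*t**4) on [3/2, ∞)
back out the common scale on t: sqrt(t) on [0, 2); exp(-t/2) on [2, 3); t**(-4) on [3, ∞)
decompose at 1/3, sqrt(6)/6; ℳ[f](s) sums the 3 pieces' integrals
on [0, 1/3) integrate f = 3*sqrt(2)*t against the kernel
between 1/3 and sqrt(6)/6 the integrand is exp(-9*t**2)·t^(s-1)
on [sqrt(6)/6, ∞): add ∫ 1/(104976*t**8)·t^(s-1) dt

(sqrt(2)/6)**s*(81*2**(s/2)*(s - 8)*(s + 1)*uppergamma(s/2, 1) - 81*2**(s/2)*(s - 8)*(s + 1)*uppergamma(s/2, 3/2) + 162*2**(s/2 + 1/2)*(s - 8) - 2*3**(s/2)*(s + 1))/(162*(s - 8)*(s + 1))
  -1 < Re(s) < 8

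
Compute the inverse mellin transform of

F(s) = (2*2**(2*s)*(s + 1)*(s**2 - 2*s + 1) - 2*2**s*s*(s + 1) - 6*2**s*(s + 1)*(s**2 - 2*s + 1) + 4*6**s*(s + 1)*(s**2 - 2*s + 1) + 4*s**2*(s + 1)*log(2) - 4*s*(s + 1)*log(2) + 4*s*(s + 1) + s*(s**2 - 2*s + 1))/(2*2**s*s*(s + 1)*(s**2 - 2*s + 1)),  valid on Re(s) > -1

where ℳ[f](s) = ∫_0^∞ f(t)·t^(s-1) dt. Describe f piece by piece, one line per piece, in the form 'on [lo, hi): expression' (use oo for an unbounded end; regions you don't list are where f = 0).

on [0, 1/2): t
on [1/2, 1): log(t)/t
on [1, 2): 3
on [2, 3): 2

summing 4 kernel integrals split by 1/2, 1, 2 yields ℳ[f](s)
∫ t·t^(s-1) over [0, 1/2)
piece [1/2, 1): integrate log(t)/t against the kernel
segment [1, 2) carries 3; integrate it
on [2, 3) integrate f = 2 against the kernel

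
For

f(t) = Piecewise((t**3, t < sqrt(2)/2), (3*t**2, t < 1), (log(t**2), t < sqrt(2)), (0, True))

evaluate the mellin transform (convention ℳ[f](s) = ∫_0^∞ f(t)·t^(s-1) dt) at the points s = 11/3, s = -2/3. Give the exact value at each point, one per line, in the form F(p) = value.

undo the power substitution: t**(3/2) on [0, 1/2); 3*t on [1/2, 1); log(t) on [1, 2)
cuts at sqrt(2)/2, 1: linearity sums the 3 kernel integrals
segment [0, sqrt(2)/2) carries t**3; integrate it
[sqrt(2)/2, 1) adds the kernel integral of 3*t**2
on [1, sqrt(2)) integrate f = log(t**2) against the kernel

F(11/3) = -36*2**(5/6)/121 - 9*2**(1/6)/136 + 3*2**(2/3)/320 + 6*2**(5/6)*log(2)/11 + 1395/2057
F(-2/3) = -9*2**(2/3)/4 - 9*2**(1/3)/8 - 3*2**(2/3)*log(2)/4 + 3*2**(5/6)/28 + 27/4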